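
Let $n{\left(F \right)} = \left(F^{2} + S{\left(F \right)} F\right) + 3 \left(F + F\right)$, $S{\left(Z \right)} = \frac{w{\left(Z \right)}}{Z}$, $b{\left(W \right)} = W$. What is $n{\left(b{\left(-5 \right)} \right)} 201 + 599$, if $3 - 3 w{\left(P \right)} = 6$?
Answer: $-607$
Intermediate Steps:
$w{\left(P \right)} = -1$ ($w{\left(P \right)} = 1 - 2 = -1$)
$S{\left(Z \right)} = - \frac{1}{Z}$
$n{\left(F \right)} = -1 + F^{2} + 6 F$ ($n{\left(F \right)} = \left(F^{2} + - \frac{1}{F} F\right) + 3 \left(F + F\right) = \left(F^{2} - 1\right) + 3 \cdot 2 F = \left(-1 + F^{2}\right) + 6 F = -1 + F^{2} + 6 F$)
$n{\left(b{\left(-5 \right)} \right)} 201 + 599 = \left(-1 - 5 \left(6 - 5\right)\right) 201 + 599 = \left(-1 - 5\right) 201 + 599 = \left(-6\right) 201 + 599 = -1206 + 599 = -607$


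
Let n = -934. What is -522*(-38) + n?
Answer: 18902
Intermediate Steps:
-522*(-38) + n = -522*(-38) - 934 = 19836 - 934 = 18902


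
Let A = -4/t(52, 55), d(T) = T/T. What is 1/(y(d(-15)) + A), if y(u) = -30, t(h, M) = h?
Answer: -13/391 ≈ -0.033248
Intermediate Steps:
d(T) = 1
A = -1/13 (A = -4/52 = -4*1/52 = -1/13 ≈ -0.076923)
1/(y(d(-15)) + A) = 1/(-30 - 1/13) = 1/(-391/13) = -13/391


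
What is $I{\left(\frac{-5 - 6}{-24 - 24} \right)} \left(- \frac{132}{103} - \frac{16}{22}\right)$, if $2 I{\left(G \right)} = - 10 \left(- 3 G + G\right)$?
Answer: $- \frac{2845}{618} \approx -4.6036$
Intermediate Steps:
$I{\left(G \right)} = 10 G$ ($I{\left(G \right)} = \frac{\left(-10\right) \left(- 3 G + G\right)}{2} = \frac{\left(-10\right) \left(- 2 G\right)}{2} = \frac{20 G}{2} = 10 G$)
$I{\left(\frac{-5 - 6}{-24 - 24} \right)} \left(- \frac{132}{103} - \frac{16}{22}\right) = 10 \frac{-5 - 6}{-24 - 24} \left(- \frac{132}{103} - \frac{16}{22}\right) = 10 \left(- \frac{11}{-48}\right) \left(\left(-132\right) \frac{1}{103} - \frac{8}{11}\right) = 10 \left(\left(-11\right) \left(- \frac{1}{48}\right)\right) \left(- \frac{132}{103} - \frac{8}{11}\right) = 10 \cdot \frac{11}{48} \left(- \frac{2276}{1133}\right) = \frac{55}{24} \left(- \frac{2276}{1133}\right) = - \frac{2845}{618}$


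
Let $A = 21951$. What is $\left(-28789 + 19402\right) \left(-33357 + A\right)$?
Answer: $107068122$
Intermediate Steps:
$\left(-28789 + 19402\right) \left(-33357 + A\right) = \left(-28789 + 19402\right) \left(-33357 + 21951\right) = \left(-9387\right) \left(-11406\right) = 107068122$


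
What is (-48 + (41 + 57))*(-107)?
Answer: -5350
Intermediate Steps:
(-48 + (41 + 57))*(-107) = (-48 + 98)*(-107) = 50*(-107) = -5350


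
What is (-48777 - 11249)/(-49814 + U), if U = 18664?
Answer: 30013/15575 ≈ 1.9270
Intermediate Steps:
(-48777 - 11249)/(-49814 + U) = (-48777 - 11249)/(-49814 + 18664) = -60026/(-31150) = -60026*(-1/31150) = 30013/15575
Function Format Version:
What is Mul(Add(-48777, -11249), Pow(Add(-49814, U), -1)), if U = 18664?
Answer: Rational(30013, 15575) ≈ 1.9270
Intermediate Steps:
Mul(Add(-48777, -11249), Pow(Add(-49814, U), -1)) = Mul(Add(-48777, -11249), Pow(Add(-49814, 18664), -1)) = Mul(-60026, Pow(-31150, -1)) = Mul(-60026, Rational(-1, 31150)) = Rational(30013, 15575)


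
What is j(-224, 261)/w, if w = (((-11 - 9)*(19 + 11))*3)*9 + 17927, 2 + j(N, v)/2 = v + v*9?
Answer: 5216/1727 ≈ 3.0203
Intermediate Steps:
j(N, v) = -4 + 20*v (j(N, v) = -4 + 2*(v + v*9) = -4 + 2*(v + 9*v) = -4 + 2*(10*v) = -4 + 20*v)
w = 1727 (w = (-20*30*3)*9 + 17927 = -600*3*9 + 17927 = -1800*9 + 17927 = -16200 + 17927 = 1727)
j(-224, 261)/w = (-4 + 20*261)/1727 = (-4 + 5220)*(1/1727) = 5216*(1/1727) = 5216/1727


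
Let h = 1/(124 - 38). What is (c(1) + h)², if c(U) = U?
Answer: 7569/7396 ≈ 1.0234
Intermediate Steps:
h = 1/86 ≈ 0.011628
(c(1) + h)² = (1 + 1/86)² = (87/86)² = 7569/7396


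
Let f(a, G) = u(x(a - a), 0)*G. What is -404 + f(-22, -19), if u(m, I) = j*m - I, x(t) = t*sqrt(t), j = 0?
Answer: -404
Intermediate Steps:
x(t) = t**(3/2)
u(m, I) = -I (u(m, I) = 0*m - I = 0 - I = -I)
f(a, G) = 0 (f(a, G) = (-1*0)*G = 0*G = 0)
-404 + f(-22, -19) = -404 + 0 = -404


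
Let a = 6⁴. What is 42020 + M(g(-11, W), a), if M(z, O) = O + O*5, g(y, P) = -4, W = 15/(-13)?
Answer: 49796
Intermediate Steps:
W = -15/13 (W = 15*(-1/13) = -15/13 ≈ -1.1538)
a = 1296
M(z, O) = 6*O (M(z, O) = O + 5*O = 6*O)
42020 + M(g(-11, W), a) = 42020 + 6*1296 = 42020 + 7776 = 49796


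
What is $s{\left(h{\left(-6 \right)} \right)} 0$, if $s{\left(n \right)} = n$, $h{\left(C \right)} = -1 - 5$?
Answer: $0$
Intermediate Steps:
$h{\left(C \right)} = -6$ ($h{\left(C \right)} = -1 - 5 = -6$)
$s{\left(h{\left(-6 \right)} \right)} 0 = \left(-6\right) 0 = 0$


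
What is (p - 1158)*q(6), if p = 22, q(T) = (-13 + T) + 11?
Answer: -4544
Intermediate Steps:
q(T) = -2 + T
(p - 1158)*q(6) = (22 - 1158)*(-2 + 6) = -1136*4 = -4544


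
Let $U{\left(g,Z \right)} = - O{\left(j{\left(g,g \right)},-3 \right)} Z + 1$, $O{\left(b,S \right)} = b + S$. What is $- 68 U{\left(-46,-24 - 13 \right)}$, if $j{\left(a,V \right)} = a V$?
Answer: $-5316376$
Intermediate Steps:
$j{\left(a,V \right)} = V a$
$O{\left(b,S \right)} = S + b$
$U{\left(g,Z \right)} = 1 + Z \left(3 - g^{2}\right)$ ($U{\left(g,Z \right)} = - (-3 + g g) Z + 1 = - (-3 + g^{2}) Z + 1 = \left(3 - g^{2}\right) Z + 1 = Z \left(3 - g^{2}\right) + 1 = 1 + Z \left(3 - g^{2}\right)$)
$- 68 U{\left(-46,-24 - 13 \right)} = - 68 \left(1 - \left(-24 - 13\right) \left(-3 + \left(-46\right)^{2}\right)\right) = - 68 \left(1 - - 37 \left(-3 + 2116\right)\right) = - 68 \left(1 - \left(-37\right) 2113\right) = - 68 \left(1 + 78181\right) = \left(-68\right) 78182 = -5316376$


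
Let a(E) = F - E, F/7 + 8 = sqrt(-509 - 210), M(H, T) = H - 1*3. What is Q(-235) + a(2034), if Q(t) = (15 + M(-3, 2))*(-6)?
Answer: -2144 + 7*I*sqrt(719) ≈ -2144.0 + 187.7*I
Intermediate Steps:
M(H, T) = -3 + H (M(H, T) = H - 3 = -3 + H)
F = -56 + 7*I*sqrt(719) (F = -56 + 7*sqrt(-509 - 210) = -56 + 7*sqrt(-719) = -56 + 7*(I*sqrt(719)) = -56 + 7*I*sqrt(719) ≈ -56.0 + 187.7*I)
Q(t) = -54 (Q(t) = (15 + (-3 - 3))*(-6) = (15 - 6)*(-6) = 9*(-6) = -54)
a(E) = -56 - E + 7*I*sqrt(719) (a(E) = (-56 + 7*I*sqrt(719)) - E = -56 - E + 7*I*sqrt(719))
Q(-235) + a(2034) = -54 + (-56 - 1*2034 + 7*I*sqrt(719)) = -54 + (-56 - 2034 + 7*I*sqrt(719)) = -54 + (-2090 + 7*I*sqrt(719)) = -2144 + 7*I*sqrt(719)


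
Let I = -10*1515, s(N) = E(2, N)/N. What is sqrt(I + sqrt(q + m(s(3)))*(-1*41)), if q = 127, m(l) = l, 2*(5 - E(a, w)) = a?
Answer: sqrt(-136350 - 123*sqrt(1155))/3 ≈ 124.96*I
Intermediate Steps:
E(a, w) = 5 - a/2
s(N) = 4/N (s(N) = (5 - 1/2*2)/N = (5 - 1)/N = 4/N)
I = -15150
sqrt(I + sqrt(q + m(s(3)))*(-1*41)) = sqrt(-15150 + sqrt(127 + 4/3)*(-1*41)) = sqrt(-15150 + sqrt(127 + 4*(1/3))*(-41)) = sqrt(-15150 + sqrt(127 + 4/3)*(-41)) = sqrt(-15150 + sqrt(385/3)*(-41)) = sqrt(-15150 + (sqrt(1155)/3)*(-41)) = sqrt(-15150 - 41*sqrt(1155)/3)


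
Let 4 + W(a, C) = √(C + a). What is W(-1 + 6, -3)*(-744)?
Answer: 2976 - 744*√2 ≈ 1923.8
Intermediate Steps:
W(a, C) = -4 + √(C + a)
W(-1 + 6, -3)*(-744) = (-4 + √(-3 + (-1 + 6)))*(-744) = (-4 + √(-3 + 5))*(-744) = (-4 + √2)*(-744) = 2976 - 744*√2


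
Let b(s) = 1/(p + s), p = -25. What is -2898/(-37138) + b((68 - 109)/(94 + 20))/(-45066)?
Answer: 31464374960/403212855269 ≈ 0.078034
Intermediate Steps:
b(s) = 1/(-25 + s)
-2898/(-37138) + b((68 - 109)/(94 + 20))/(-45066) = -2898/(-37138) + 1/(-25 + (68 - 109)/(94 + 20)*(-45066)) = -2898*(-1/37138) - 1/45066/(-25 - 41/114) = 1449/18569 - 1/45066/(-25 - 41*1/114) = 1449/18569 - 1/45066/(-25 - 41/114) = 1449/18569 - 1/45066/(-2891/114) = 1449/18569 - 114/2891*(-1/45066) = 1449/18569 + 19/21714301 = 31464374960/403212855269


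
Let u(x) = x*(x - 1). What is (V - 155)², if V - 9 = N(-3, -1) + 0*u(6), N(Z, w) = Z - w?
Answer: 21904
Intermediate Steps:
u(x) = x*(-1 + x)
V = 7 (V = 9 + ((-3 - 1*(-1)) + 0*(6*(-1 + 6))) = 9 + ((-3 + 1) + 0*(6*5)) = 9 + (-2 + 0*30) = 9 + (-2 + 0) = 9 - 2 = 7)
(V - 155)² = (7 - 155)² = (-148)² = 21904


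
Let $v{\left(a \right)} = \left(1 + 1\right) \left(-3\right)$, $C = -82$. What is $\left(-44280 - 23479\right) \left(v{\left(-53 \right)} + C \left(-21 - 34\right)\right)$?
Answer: $-305186536$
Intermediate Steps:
$v{\left(a \right)} = -6$ ($v{\left(a \right)} = 2 \left(-3\right) = -6$)
$\left(-44280 - 23479\right) \left(v{\left(-53 \right)} + C \left(-21 - 34\right)\right) = \left(-44280 - 23479\right) \left(-6 - 82 \left(-21 - 34\right)\right) = - 67759 \left(-6 - 82 \left(-21 - 34\right)\right) = - 67759 \left(-6 - -4510\right) = - 67759 \left(-6 + 4510\right) = \left(-67759\right) 4504 = -305186536$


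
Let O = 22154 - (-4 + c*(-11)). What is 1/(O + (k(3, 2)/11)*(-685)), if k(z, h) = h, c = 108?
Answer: 11/255436 ≈ 4.3064e-5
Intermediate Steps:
O = 23346 (O = 22154 - (-4 + 108*(-11)) = 22154 - (-4 - 1188) = 22154 - 1*(-1192) = 22154 + 1192 = 23346)
1/(O + (k(3, 2)/11)*(-685)) = 1/(23346 + (2/11)*(-685)) = 1/(23346 - 1370/11) = 1/(255436/11) = 11/255436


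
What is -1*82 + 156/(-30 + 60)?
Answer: -384/5 ≈ -76.800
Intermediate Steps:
-1*82 + 156/(-30 + 60) = -82 + 156/30 = -82 + 156*(1/30) = -82 + 26/5 = -384/5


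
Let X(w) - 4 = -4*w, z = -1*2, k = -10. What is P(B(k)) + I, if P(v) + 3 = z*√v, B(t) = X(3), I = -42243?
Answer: -42246 - 4*I*√2 ≈ -42246.0 - 5.6569*I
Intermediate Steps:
z = -2
X(w) = 4 - 4*w
B(t) = -8 (B(t) = 4 - 4*3 = 4 - 12 = -8)
P(v) = -3 - 2*√v
P(B(k)) + I = (-3 - 4*I*√2) - 42243 = -42246 - 4*I*√2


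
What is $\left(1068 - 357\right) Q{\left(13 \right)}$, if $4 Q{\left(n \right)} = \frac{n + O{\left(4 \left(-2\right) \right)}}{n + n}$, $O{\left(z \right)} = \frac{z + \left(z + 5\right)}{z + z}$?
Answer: $\frac{155709}{1664} \approx 93.575$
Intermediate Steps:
$O{\left(z \right)} = \frac{5 + 2 z}{2 z}$ ($O{\left(z \right)} = \frac{z + \left(5 + z\right)}{2 z} = \left(5 + 2 z\right) \frac{1}{2 z} = \frac{5 + 2 z}{2 z}$)
$Q{\left(n \right)} = \frac{\frac{11}{16} + n}{8 n}$ ($Q{\left(n \right)} = \frac{\left(n + \frac{\frac{5}{2} + 4 \left(-2\right)}{4 \left(-2\right)}\right) \frac{1}{n + n}}{4} = \frac{\left(n + \frac{\frac{5}{2} - 8}{-8}\right) \frac{1}{2 n}}{4} = \frac{\left(n - - \frac{11}{16}\right) \frac{1}{2 n}}{4} = \frac{\left(n + \frac{11}{16}\right) \frac{1}{2 n}}{4} = \frac{\left(\frac{11}{16} + n\right) \frac{1}{2 n}}{4} = \frac{\frac{1}{2} \frac{1}{n} \left(\frac{11}{16} + n\right)}{4} = \frac{\frac{11}{16} + n}{8 n}$)
$\left(1068 - 357\right) Q{\left(13 \right)} = \left(1068 - 357\right) \frac{11 + 16 \cdot 13}{128 \cdot 13} = 711 \cdot \frac{1}{128} \cdot \frac{1}{13} \left(11 + 208\right) = 711 \cdot \frac{1}{128} \cdot \frac{1}{13} \cdot 219 = 711 \cdot \frac{219}{1664} = \frac{155709}{1664}$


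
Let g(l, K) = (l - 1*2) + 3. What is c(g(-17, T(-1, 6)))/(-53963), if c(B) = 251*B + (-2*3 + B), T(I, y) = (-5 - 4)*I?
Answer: 4038/53963 ≈ 0.074829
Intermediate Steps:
T(I, y) = -9*I
g(l, K) = 1 + l (g(l, K) = (l - 2) + 3 = (-2 + l) + 3 = 1 + l)
c(B) = -6 + 252*B (c(B) = 251*B + (-6 + B) = -6 + 252*B)
c(g(-17, T(-1, 6)))/(-53963) = (-6 + 252*(1 - 17))/(-53963) = (-6 + 252*(-16))*(-1/53963) = (-6 - 4032)*(-1/53963) = -4038*(-1/53963) = 4038/53963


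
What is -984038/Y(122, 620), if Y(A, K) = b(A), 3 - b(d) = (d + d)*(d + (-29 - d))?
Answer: -984038/7079 ≈ -139.01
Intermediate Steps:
b(d) = 3 + 58*d (b(d) = 3 - (d + d)*(d + (-29 - d)) = 3 - 2*d*(-29) = 3 - (-58)*d = 3 + 58*d)
Y(A, K) = 3 + 58*A
-984038/Y(122, 620) = -984038/(3 + 58*122) = -984038/(3 + 7076) = -984038/7079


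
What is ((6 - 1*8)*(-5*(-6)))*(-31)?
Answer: 1860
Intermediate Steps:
((6 - 1*8)*(-5*(-6)))*(-31) = ((6 - 8)*30)*(-31) = -2*30*(-31) = -60*(-31) = 1860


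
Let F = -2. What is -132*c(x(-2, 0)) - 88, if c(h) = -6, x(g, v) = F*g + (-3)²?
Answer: 704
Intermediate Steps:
x(g, v) = 9 - 2*g (x(g, v) = -2*g + (-3)² = -2*g + 9 = 9 - 2*g)
-132*c(x(-2, 0)) - 88 = -132*(-6) - 88 = 792 - 88 = 704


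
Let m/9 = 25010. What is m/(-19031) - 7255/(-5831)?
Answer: -1174429885/110969761 ≈ -10.583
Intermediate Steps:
m = 225090 (m = 9*25010 = 225090)
m/(-19031) - 7255/(-5831) = 225090/(-19031) - 7255/(-5831) = 225090*(-1/19031) - 7255*(-1/5831) = -225090/19031 + 7255/5831 = -1174429885/110969761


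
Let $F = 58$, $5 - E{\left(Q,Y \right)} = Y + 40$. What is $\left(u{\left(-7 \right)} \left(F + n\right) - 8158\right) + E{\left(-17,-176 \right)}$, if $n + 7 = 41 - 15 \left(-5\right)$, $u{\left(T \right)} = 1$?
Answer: $-7850$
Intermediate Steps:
$E{\left(Q,Y \right)} = -35 - Y$ ($E{\left(Q,Y \right)} = 5 - \left(Y + 40\right) = 5 - \left(40 + Y\right) = -35 - Y$)
$n = 109$ ($n = -7 - \left(-41 + 15 \left(-5\right)\right) = -7 + \left(41 - -75\right) = -7 + \left(41 + 75\right) = -7 + 116 = 109$)
$\left(u{\left(-7 \right)} \left(F + n\right) - 8158\right) + E{\left(-17,-176 \right)} = \left(1 \left(58 + 109\right) - 8158\right) - -141 = \left(1 \cdot 167 - 8158\right) + \left(-35 + 176\right) = \left(167 - 8158\right) + 141 = -7991 + 141 = -7850$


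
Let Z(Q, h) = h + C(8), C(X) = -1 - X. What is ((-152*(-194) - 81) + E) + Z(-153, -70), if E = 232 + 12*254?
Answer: 32608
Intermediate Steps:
Z(Q, h) = -9 + h (Z(Q, h) = h + (-1 - 1*8) = h + (-1 - 8) = h - 9 = -9 + h)
E = 3280 (E = 232 + 3048 = 3280)
((-152*(-194) - 81) + E) + Z(-153, -70) = ((-152*(-194) - 81) + 3280) + (-9 - 70) = ((29488 - 81) + 3280) - 79 = (29407 + 3280) - 79 = 32687 - 79 = 32608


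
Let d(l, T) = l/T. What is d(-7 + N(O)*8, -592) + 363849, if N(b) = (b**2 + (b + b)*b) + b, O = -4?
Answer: 215398263/592 ≈ 3.6385e+5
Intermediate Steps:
N(b) = b + 3*b**2 (N(b) = (b**2 + (2*b)*b) + b = (b**2 + 2*b**2) + b = 3*b**2 + b = b + 3*b**2)
d(-7 + N(O)*8, -592) + 363849 = (-7 - 4*(1 + 3*(-4))*8)/(-592) + 363849 = (-7 - 4*(1 - 12)*8)*(-1/592) + 363849 = (-7 - 4*(-11)*8)*(-1/592) + 363849 = (-7 + 44*8)*(-1/592) + 363849 = (-7 + 352)*(-1/592) + 363849 = 345*(-1/592) + 363849 = -345/592 + 363849 = 215398263/592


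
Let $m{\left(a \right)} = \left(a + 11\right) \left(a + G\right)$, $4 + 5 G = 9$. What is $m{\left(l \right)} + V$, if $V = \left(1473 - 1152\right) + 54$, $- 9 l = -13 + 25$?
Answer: $\frac{3346}{9} \approx 371.78$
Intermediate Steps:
$G = 1$ ($G = - \frac{4}{5} + \frac{1}{5} \cdot 9 = - \frac{4}{5} + \frac{9}{5} = 1$)
$l = - \frac{4}{3}$ ($l = - \frac{-13 + 25}{9} = \left(- \frac{1}{9}\right) 12 = - \frac{4}{3} \approx -1.3333$)
$m{\left(a \right)} = \left(1 + a\right) \left(11 + a\right)$ ($m{\left(a \right)} = \left(a + 11\right) \left(a + 1\right) = \left(11 + a\right) \left(1 + a\right) = \left(1 + a\right) \left(11 + a\right)$)
$V = 375$ ($V = 321 + 54 = 375$)
$m{\left(l \right)} + V = \left(11 + \left(- \frac{4}{3}\right)^{2} + 12 \left(- \frac{4}{3}\right)\right) + 375 = \left(11 + \frac{16}{9} - 16\right) + 375 = - \frac{29}{9} + 375 = \frac{3346}{9}$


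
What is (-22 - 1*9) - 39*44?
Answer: -1747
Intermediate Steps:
(-22 - 1*9) - 39*44 = (-22 - 9) - 1716 = -31 - 1716 = -1747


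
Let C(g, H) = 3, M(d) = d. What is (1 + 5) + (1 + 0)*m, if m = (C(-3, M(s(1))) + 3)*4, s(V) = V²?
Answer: 30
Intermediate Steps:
m = 24 (m = (3 + 3)*4 = 6*4 = 24)
(1 + 5) + (1 + 0)*m = (1 + 5) + (1 + 0)*24 = 6 + 1*24 = 6 + 24 = 30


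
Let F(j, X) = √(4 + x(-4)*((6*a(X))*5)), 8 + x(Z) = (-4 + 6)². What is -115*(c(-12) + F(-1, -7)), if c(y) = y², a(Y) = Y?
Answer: -16560 - 230*√211 ≈ -19901.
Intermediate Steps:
x(Z) = -4 (x(Z) = -8 + (-4 + 6)² = -8 + 2² = -8 + 4 = -4)
F(j, X) = √(4 - 120*X) (F(j, X) = √(4 - 4*6*X*5) = √(4 - 120*X))
-115*(c(-12) + F(-1, -7)) = -115*((-12)² + 2*√(1 - 30*(-7))) = -115*(144 + 2*√(1 + 210)) = -115*(144 + 2*√211) = -16560 - 230*√211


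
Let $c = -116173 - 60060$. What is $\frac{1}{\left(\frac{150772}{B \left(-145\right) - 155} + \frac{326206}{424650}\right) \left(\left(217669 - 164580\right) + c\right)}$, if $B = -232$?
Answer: $- \frac{473980175}{307647936632008} \approx -1.5407 \cdot 10^{-6}$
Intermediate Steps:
$c = -176233$
$\frac{1}{\left(\frac{150772}{B \left(-145\right) - 155} + \frac{326206}{424650}\right) \left(\left(217669 - 164580\right) + c\right)} = \frac{1}{\left(\frac{150772}{\left(-232\right) \left(-145\right) - 155} + \frac{326206}{424650}\right) \left(\left(217669 - 164580\right) - 176233\right)} = \frac{1}{\left(\frac{150772}{33640 - 155} + 326206 \cdot \frac{1}{424650}\right) \left(53089 - 176233\right)} = \frac{1}{\left(\frac{150772}{33485} + \frac{163103}{212325}\right) \left(-123144\right)} = \frac{1}{150772 \cdot \frac{1}{33485} + \frac{163103}{212325}} \left(- \frac{1}{123144}\right) = \frac{1}{\frac{150772}{33485} + \frac{163103}{212325}} \left(- \frac{1}{123144}\right) = \frac{1}{\frac{7494833771}{1421940525}} \left(- \frac{1}{123144}\right) = \frac{1421940525}{7494833771} \left(- \frac{1}{123144}\right) = - \frac{473980175}{307647936632008}$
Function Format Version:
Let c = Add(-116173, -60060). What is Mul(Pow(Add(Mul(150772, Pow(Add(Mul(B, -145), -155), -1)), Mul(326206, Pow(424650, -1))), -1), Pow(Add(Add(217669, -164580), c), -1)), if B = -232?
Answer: Rational(-473980175, 307647936632008) ≈ -1.5407e-6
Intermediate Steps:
c = -176233
Mul(Pow(Add(Mul(150772, Pow(Add(Mul(B, -145), -155), -1)), Mul(326206, Pow(424650, -1))), -1), Pow(Add(Add(217669, -164580), c), -1)) = Mul(Pow(Add(Mul(150772, Pow(Add(Mul(-232, -145), -155), -1)), Mul(326206, Pow(424650, -1))), -1), Pow(Add(Add(217669, -164580), -176233), -1)) = Mul(Pow(Add(Mul(150772, Pow(Add(33640, -155), -1)), Mul(326206, Rational(1, 424650))), -1), Pow(Add(53089, -176233), -1)) = Mul(Pow(Add(Mul(150772, Pow(33485, -1)), Rational(163103, 212325)), -1), Pow(-123144, -1)) = Mul(Pow(Add(Mul(150772, Rational(1, 33485)), Rational(163103, 212325)), -1), Rational(-1, 123144)) = Mul(Pow(Add(Rational(150772, 33485), Rational(163103, 212325)), -1), Rational(-1, 123144)) = Mul(Pow(Rational(7494833771, 1421940525), -1), Rational(-1, 123144)) = Mul(Rational(1421940525, 7494833771), Rational(-1, 123144)) = Rational(-473980175, 307647936632008)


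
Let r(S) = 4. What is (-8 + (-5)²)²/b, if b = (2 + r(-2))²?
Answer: 289/36 ≈ 8.0278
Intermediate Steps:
b = 36 (b = (2 + 4)² = 6² = 36)
(-8 + (-5)²)²/b = (-8 + (-5)²)²/36 = (-8 + 25)²*(1/36) = 17²*(1/36) = 289*(1/36) = 289/36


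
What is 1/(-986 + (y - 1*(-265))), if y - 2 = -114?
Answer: -1/833 ≈ -0.0012005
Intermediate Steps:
y = -112 (y = 2 - 114 = -112)
1/(-986 + (y - 1*(-265))) = 1/(-986 + (-112 - 1*(-265))) = 1/(-986 + (-112 + 265)) = 1/(-986 + 153) = 1/(-833) = -1/833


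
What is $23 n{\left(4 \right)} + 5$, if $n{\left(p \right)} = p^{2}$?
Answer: $373$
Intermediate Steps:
$23 n{\left(4 \right)} + 5 = 23 \cdot 4^{2} + 5 = 23 \cdot 16 + 5 = 368 + 5 = 373$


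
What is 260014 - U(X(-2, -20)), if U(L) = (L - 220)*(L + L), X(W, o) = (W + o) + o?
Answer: 238006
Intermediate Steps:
X(W, o) = W + 2*o
U(L) = 2*L*(-220 + L) (U(L) = (-220 + L)*(2*L) = 2*L*(-220 + L))
260014 - U(X(-2, -20)) = 260014 - 2*(-2 + 2*(-20))*(-220 + (-2 + 2*(-20))) = 260014 - 2*(-2 - 40)*(-220 + (-2 - 40)) = 260014 - 2*(-42)*(-220 - 42) = 260014 - 2*(-42)*(-262) = 260014 - 1*22008 = 260014 - 22008 = 238006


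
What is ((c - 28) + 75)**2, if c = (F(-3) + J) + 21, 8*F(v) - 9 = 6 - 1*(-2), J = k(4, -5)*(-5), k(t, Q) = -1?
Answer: 361201/64 ≈ 5643.8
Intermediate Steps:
J = 5 (J = -1*(-5) = 5)
F(v) = 17/8 (F(v) = 9/8 + (6 - 1*(-2))/8 = 9/8 + (6 + 2)/8 = 9/8 + (1/8)*8 = 9/8 + 1 = 17/8)
c = 225/8 (c = (17/8 + 5) + 21 = 57/8 + 21 = 225/8 ≈ 28.125)
((c - 28) + 75)**2 = ((225/8 - 28) + 75)**2 = (1/8 + 75)**2 = (601/8)**2 = 361201/64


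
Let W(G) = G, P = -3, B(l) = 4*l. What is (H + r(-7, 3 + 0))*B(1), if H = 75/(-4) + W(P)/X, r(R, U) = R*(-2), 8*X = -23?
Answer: -341/23 ≈ -14.826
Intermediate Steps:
X = -23/8 (X = (⅛)*(-23) = -23/8 ≈ -2.8750)
r(R, U) = -2*R
H = -1629/92 (H = 75/(-4) - 3/(-23/8) = 75*(-¼) - 3*(-8/23) = -75/4 + 24/23 = -1629/92 ≈ -17.707)
(H + r(-7, 3 + 0))*B(1) = (-1629/92 - 2*(-7))*(4*1) = (-1629/92 + 14)*4 = -341/92*4 = -341/23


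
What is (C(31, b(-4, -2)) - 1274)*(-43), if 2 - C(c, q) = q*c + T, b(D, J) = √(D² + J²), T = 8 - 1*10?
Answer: 54610 + 2666*√5 ≈ 60571.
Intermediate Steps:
T = -2 (T = 8 - 10 = -2)
C(c, q) = 4 - c*q (C(c, q) = 2 - (q*c - 2) = 2 - (c*q - 2) = 2 - (-2 + c*q) = 2 + (2 - c*q) = 4 - c*q)
(C(31, b(-4, -2)) - 1274)*(-43) = ((4 - 1*31*√((-4)² + (-2)²)) - 1274)*(-43) = ((4 - 1*31*√(16 + 4)) - 1274)*(-43) = ((4 - 1*31*√20) - 1274)*(-43) = ((4 - 1*31*2*√5) - 1274)*(-43) = ((4 - 62*√5) - 1274)*(-43) = (-1270 - 62*√5)*(-43) = 54610 + 2666*√5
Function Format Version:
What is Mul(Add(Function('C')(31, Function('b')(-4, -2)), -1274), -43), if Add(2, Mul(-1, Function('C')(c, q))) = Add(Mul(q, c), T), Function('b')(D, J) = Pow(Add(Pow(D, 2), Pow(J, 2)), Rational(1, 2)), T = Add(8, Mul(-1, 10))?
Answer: Add(54610, Mul(2666, Pow(5, Rational(1, 2)))) ≈ 60571.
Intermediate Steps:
T = -2 (T = Add(8, -10) = -2)
Function('C')(c, q) = Add(4, Mul(-1, c, q)) (Function('C')(c, q) = Add(2, Mul(-1, Add(Mul(q, c), -2))) = Add(2, Mul(-1, Add(Mul(c, q), -2))) = Add(2, Mul(-1, Add(-2, Mul(c, q)))) = Add(2, Add(2, Mul(-1, c, q))) = Add(4, Mul(-1, c, q)))
Mul(Add(Function('C')(31, Function('b')(-4, -2)), -1274), -43) = Mul(Add(Add(4, Mul(-1, 31, Pow(Add(Pow(-4, 2), Pow(-2, 2)), Rational(1, 2)))), -1274), -43) = Mul(Add(Add(4, Mul(-1, 31, Pow(Add(16, 4), Rational(1, 2)))), -1274), -43) = Mul(Add(Add(4, Mul(-1, 31, Pow(20, Rational(1, 2)))), -1274), -43) = Mul(Add(Add(4, Mul(-1, 31, Mul(2, Pow(5, Rational(1, 2))))), -1274), -43) = Mul(Add(Add(4, Mul(-62, Pow(5, Rational(1, 2)))), -1274), -43) = Mul(Add(-1270, Mul(-62, Pow(5, Rational(1, 2)))), -43) = Add(54610, Mul(2666, Pow(5, Rational(1, 2))))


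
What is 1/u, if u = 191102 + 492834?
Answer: 1/683936 ≈ 1.4621e-6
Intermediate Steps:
u = 683936
1/u = 1/683936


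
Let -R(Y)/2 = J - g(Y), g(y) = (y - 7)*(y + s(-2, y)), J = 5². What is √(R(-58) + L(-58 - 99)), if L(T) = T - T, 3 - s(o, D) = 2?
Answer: 8*√115 ≈ 85.790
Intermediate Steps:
s(o, D) = 1 (s(o, D) = 3 - 1*2 = 3 - 2 = 1)
J = 25
g(y) = (1 + y)*(-7 + y) (g(y) = (y - 7)*(y + 1) = (-7 + y)*(1 + y) = (1 + y)*(-7 + y))
L(T) = 0
R(Y) = -64 - 12*Y + 2*Y² (R(Y) = -2*(25 - (-7 + Y² - 6*Y)) = -2*(25 + (7 - Y² + 6*Y)) = -2*(32 - Y² + 6*Y) = -64 - 12*Y + 2*Y²)
√(R(-58) + L(-58 - 99)) = √((-64 - 12*(-58) + 2*(-58)²) + 0) = √((-64 + 696 + 2*3364) + 0) = √((-64 + 696 + 6728) + 0) = √(7360 + 0) = √7360 = 8*√115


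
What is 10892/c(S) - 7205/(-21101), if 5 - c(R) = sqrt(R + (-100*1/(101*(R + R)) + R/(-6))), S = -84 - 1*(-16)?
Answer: 2368942460239/3550264351 + 10892*I*sqrt(6013328910)/841255 ≈ 667.26 + 1004.0*I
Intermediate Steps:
S = -68 (S = -84 + 16 = -68)
c(R) = 5 - sqrt(-50/(101*R) + 5*R/6) (c(R) = 5 - sqrt(R + (-100*1/(101*(R + R)) + R/(-6))) = 5 - sqrt(R + (-100*1/(202*R) + R*(-1/6))) = 5 - sqrt(R + (-100*1/(202*R) - R/6)) = 5 - sqrt(R + (-50/(101*R) - R/6)) = 5 - sqrt(-50/(101*R) + 5*R/6))
10892/c(S) - 7205/(-21101) = 10892/(5 - sqrt(-181800/(-68) + 306030*(-68))/606) - 7205/(-21101) = 10892/(5 - sqrt(-181800*(-1/68) - 20810040)/606) - 7205*(-1/21101) = 10892/(5 - sqrt(45450/17 - 20810040)/606) + 7205/21101 = 10892/(5 - I*sqrt(6013328910)/10302) + 7205/21101 = 7205/21101 + 10892/(5 - I*sqrt(6013328910)/10302)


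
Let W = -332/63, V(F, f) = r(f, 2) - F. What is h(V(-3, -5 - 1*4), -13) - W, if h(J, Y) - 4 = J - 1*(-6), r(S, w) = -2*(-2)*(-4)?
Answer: 143/63 ≈ 2.2698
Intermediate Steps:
r(S, w) = -16 (r(S, w) = 4*(-4) = -16)
V(F, f) = -16 - F
W = -332/63 (W = -332*1/63 = -332/63 ≈ -5.2698)
h(J, Y) = 10 + J (h(J, Y) = 4 + (J - 1*(-6)) = 4 + (J + 6) = 4 + (6 + J) = 10 + J)
h(V(-3, -5 - 1*4), -13) - W = (10 + (-16 - 1*(-3))) - 1*(-332/63) = (10 + (-16 + 3)) + 332/63 = (10 - 13) + 332/63 = -3 + 332/63 = 143/63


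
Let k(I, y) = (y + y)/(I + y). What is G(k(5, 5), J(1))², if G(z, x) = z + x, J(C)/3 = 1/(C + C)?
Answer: 25/4 ≈ 6.2500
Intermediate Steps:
J(C) = 3/(2*C) (J(C) = 3/(C + C) = 3/((2*C)) = 3*(1/(2*C)) = 3/(2*C))
k(I, y) = 2*y/(I + y) (k(I, y) = (2*y)/(I + y) = 2*y/(I + y))
G(z, x) = x + z
G(k(5, 5), J(1))² = ((3/2)/1 + 2*5/(5 + 5))² = ((3/2)*1 + 2*5/10)² = (3/2 + 2*5*(⅒))² = (3/2 + 1)² = (5/2)² = 25/4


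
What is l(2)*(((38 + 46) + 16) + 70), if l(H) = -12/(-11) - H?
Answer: -1700/11 ≈ -154.55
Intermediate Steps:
l(H) = 12/11 - H (l(H) = -12*(-1/11) - H = 12/11 - H)
l(2)*(((38 + 46) + 16) + 70) = (12/11 - 1*2)*(((38 + 46) + 16) + 70) = (12/11 - 2)*((84 + 16) + 70) = -10*(100 + 70)/11 = -10/11*170 = -1700/11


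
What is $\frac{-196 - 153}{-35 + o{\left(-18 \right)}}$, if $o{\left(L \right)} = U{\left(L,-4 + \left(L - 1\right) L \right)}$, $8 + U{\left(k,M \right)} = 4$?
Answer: $\frac{349}{39} \approx 8.9487$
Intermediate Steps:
$U{\left(k,M \right)} = -4$ ($U{\left(k,M \right)} = -8 + 4 = -4$)
$o{\left(L \right)} = -4$
$\frac{-196 - 153}{-35 + o{\left(-18 \right)}} = \frac{-196 - 153}{-35 - 4} = \frac{-196 - 153}{-39} = \left(-196 - 153\right) \left(- \frac{1}{39}\right) = \left(-349\right) \left(- \frac{1}{39}\right) = \frac{349}{39}$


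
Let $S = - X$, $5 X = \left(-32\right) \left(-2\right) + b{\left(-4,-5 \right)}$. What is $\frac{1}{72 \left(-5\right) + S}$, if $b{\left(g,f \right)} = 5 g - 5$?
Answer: $- \frac{5}{1839} \approx -0.0027189$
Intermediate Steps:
$b{\left(g,f \right)} = -5 + 5 g$
$X = \frac{39}{5}$ ($X = \frac{\left(-32\right) \left(-2\right) + \left(-5 + 5 \left(-4\right)\right)}{5} = \frac{64 - 25}{5} = \frac{1}{5} \cdot 39 = \frac{39}{5} \approx 7.8$)
$S = - \frac{39}{5}$ ($S = \left(-1\right) \frac{39}{5} = - \frac{39}{5} \approx -7.8$)
$\frac{1}{72 \left(-5\right) + S} = \frac{1}{72 \left(-5\right) - \frac{39}{5}} = \frac{1}{-360 - \frac{39}{5}} = \frac{1}{- \frac{1839}{5}} = - \frac{5}{1839}$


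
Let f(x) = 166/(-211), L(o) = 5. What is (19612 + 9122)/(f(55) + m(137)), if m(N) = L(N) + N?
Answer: 1010479/4966 ≈ 203.48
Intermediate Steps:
f(x) = -166/211 (f(x) = 166*(-1/211) = -166/211)
m(N) = 5 + N
(19612 + 9122)/(f(55) + m(137)) = (19612 + 9122)/(-166/211 + (5 + 137)) = 28734/(-166/211 + 142) = 28734/(29796/211) = 28734*(211/29796) = 1010479/4966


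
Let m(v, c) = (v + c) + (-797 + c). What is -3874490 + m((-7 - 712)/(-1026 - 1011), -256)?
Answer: -7895001844/2037 ≈ -3.8758e+6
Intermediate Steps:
m(v, c) = -797 + v + 2*c (m(v, c) = (c + v) + (-797 + c) = -797 + v + 2*c)
-3874490 + m((-7 - 712)/(-1026 - 1011), -256) = -3874490 + (-797 + (-7 - 712)/(-1026 - 1011) + 2*(-256)) = -3874490 + (-797 - 719/(-2037) - 512) = -3874490 + (-797 - 719*(-1/2037) - 512) = -3874490 + (-797 + 719/2037 - 512) = -3874490 - 2665714/2037 = -7895001844/2037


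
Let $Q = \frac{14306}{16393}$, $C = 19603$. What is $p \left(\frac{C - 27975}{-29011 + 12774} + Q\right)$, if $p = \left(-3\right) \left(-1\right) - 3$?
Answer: $0$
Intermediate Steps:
$Q = \frac{14306}{16393}$ ($Q = 14306 \cdot \frac{1}{16393} = \frac{14306}{16393} \approx 0.87269$)
$p = 0$ ($p = 3 - 3 = 0$)
$p \left(\frac{C - 27975}{-29011 + 12774} + Q\right) = 0 \left(\frac{19603 - 27975}{-29011 + 12774} + \frac{14306}{16393}\right) = 0 \left(- \frac{8372}{-16237} + \frac{14306}{16393}\right) = 0 \left(\left(-8372\right) \left(- \frac{1}{16237}\right) + \frac{14306}{16393}\right) = 0 \left(\frac{644}{1249} + \frac{14306}{16393}\right) = 0 \cdot \frac{28425286}{20474857} = 0$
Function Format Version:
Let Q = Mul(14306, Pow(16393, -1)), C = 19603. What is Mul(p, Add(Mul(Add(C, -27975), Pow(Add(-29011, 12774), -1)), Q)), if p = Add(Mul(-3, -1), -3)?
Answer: 0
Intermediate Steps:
Q = Rational(14306, 16393) (Q = Mul(14306, Rational(1, 16393)) = Rational(14306, 16393) ≈ 0.87269)
p = 0 (p = Add(3, -3) = 0)
Mul(p, Add(Mul(Add(C, -27975), Pow(Add(-29011, 12774), -1)), Q)) = Mul(0, Add(Mul(Add(19603, -27975), Pow(Add(-29011, 12774), -1)), Rational(14306, 16393))) = Mul(0, Add(Mul(-8372, Pow(-16237, -1)), Rational(14306, 16393))) = Mul(0, Add(Mul(-8372, Rational(-1, 16237)), Rational(14306, 16393))) = Mul(0, Add(Rational(644, 1249), Rational(14306, 16393))) = Mul(0, Rational(28425286, 20474857)) = 0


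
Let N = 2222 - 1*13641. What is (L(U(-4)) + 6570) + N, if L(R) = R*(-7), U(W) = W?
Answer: -4821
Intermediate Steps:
L(R) = -7*R
N = -11419 (N = 2222 - 13641 = -11419)
(L(U(-4)) + 6570) + N = (-7*(-4) + 6570) - 11419 = (28 + 6570) - 11419 = 6598 - 11419 = -4821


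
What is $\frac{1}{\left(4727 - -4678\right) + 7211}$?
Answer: $\frac{1}{16616} \approx 6.0183 \cdot 10^{-5}$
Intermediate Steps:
$\frac{1}{\left(4727 - -4678\right) + 7211} = \frac{1}{\left(4727 + 4678\right) + 7211} = \frac{1}{9405 + 7211} = \frac{1}{16616}$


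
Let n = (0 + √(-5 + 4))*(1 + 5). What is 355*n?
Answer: 2130*I ≈ 2130.0*I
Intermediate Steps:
n = 6*I (n = (0 + √(-1))*6 = (0 + I)*6 = I*6 = 6*I ≈ 6.0*I)
355*n = 355*(6*I) = 2130*I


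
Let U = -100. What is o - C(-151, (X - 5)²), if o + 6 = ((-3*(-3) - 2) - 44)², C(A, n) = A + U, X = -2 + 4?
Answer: 1614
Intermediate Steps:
X = 2
C(A, n) = -100 + A (C(A, n) = A - 100 = -100 + A)
o = 1363 (o = -6 + ((-3*(-3) - 2) - 44)² = -6 + ((9 - 2) - 44)² = -6 + (7 - 44)² = -6 + (-37)² = -6 + 1369 = 1363)
o - C(-151, (X - 5)²) = 1363 - (-100 - 151) = 1363 - 1*(-251) = 1363 + 251 = 1614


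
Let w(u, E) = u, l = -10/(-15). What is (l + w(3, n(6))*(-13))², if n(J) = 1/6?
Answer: 13225/9 ≈ 1469.4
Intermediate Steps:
n(J) = ⅙ (n(J) = 1*(⅙) = ⅙)
l = ⅔ (l = -10*(-1/15) = ⅔ ≈ 0.66667)
(l + w(3, n(6))*(-13))² = (⅔ + 3*(-13))² = (⅔ - 39)² = (-115/3)² = 13225/9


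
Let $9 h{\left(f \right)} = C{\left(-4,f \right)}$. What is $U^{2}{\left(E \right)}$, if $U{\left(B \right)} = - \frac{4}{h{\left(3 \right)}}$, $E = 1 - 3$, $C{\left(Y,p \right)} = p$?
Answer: $144$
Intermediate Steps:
$h{\left(f \right)} = \frac{f}{9}$
$E = -2$ ($E = 1 - 3 = -2$)
$U{\left(B \right)} = -12$ ($U{\left(B \right)} = - \frac{4}{\frac{1}{9} \cdot 3} = - 4 \frac{1}{\frac{1}{3}} = \left(-4\right) 3 = -12$)
$U^{2}{\left(E \right)} = \left(-12\right)^{2} = 144$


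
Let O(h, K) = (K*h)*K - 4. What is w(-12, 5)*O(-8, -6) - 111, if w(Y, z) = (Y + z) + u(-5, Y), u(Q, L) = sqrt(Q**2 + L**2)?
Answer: -1863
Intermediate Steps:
u(Q, L) = sqrt(L**2 + Q**2)
O(h, K) = -4 + h*K**2 (O(h, K) = h*K**2 - 4 = -4 + h*K**2)
w(Y, z) = Y + z + sqrt(25 + Y**2) (w(Y, z) = (Y + z) + sqrt(Y**2 + (-5)**2) = (Y + z) + sqrt(Y**2 + 25) = (Y + z) + sqrt(25 + Y**2) = Y + z + sqrt(25 + Y**2))
w(-12, 5)*O(-8, -6) - 111 = (-12 + 5 + sqrt(25 + (-12)**2))*(-4 - 8*(-6)**2) - 111 = (-12 + 5 + sqrt(25 + 144))*(-4 - 8*36) - 111 = (-12 + 5 + sqrt(169))*(-4 - 288) - 111 = (-12 + 5 + 13)*(-292) - 111 = 6*(-292) - 111 = -1752 - 111 = -1863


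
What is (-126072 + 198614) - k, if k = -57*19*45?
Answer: 121277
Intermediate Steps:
k = -48735 (k = -1083*45 = -48735)
(-126072 + 198614) - k = (-126072 + 198614) - 1*(-48735) = 72542 + 48735 = 121277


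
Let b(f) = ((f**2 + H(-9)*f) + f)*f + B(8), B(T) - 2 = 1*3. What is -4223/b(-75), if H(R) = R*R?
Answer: -4223/39380 ≈ -0.10724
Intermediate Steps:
H(R) = R**2
B(T) = 5 (B(T) = 2 + 1*3 = 2 + 3 = 5)
b(f) = 5 + f*(f**2 + 82*f) (b(f) = ((f**2 + (-9)**2*f) + f)*f + 5 = ((f**2 + 81*f) + f)*f + 5 = (f**2 + 82*f)*f + 5 = f*(f**2 + 82*f) + 5 = 5 + f*(f**2 + 82*f))
-4223/b(-75) = -4223/(5 + (-75)**3 + 82*(-75)**2) = -4223/(5 - 421875 + 82*5625) = -4223/(5 - 421875 + 461250) = -4223/39380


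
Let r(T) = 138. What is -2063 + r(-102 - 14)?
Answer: -1925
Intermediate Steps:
-2063 + r(-102 - 14) = -2063 + 138 = -1925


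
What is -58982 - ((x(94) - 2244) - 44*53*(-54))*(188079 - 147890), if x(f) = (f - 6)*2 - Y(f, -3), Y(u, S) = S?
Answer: -4977989089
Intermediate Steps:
x(f) = -9 + 2*f (x(f) = (f - 6)*2 - 1*(-3) = (-6 + f)*2 + 3 = (-12 + 2*f) + 3 = -9 + 2*f)
-58982 - ((x(94) - 2244) - 44*53*(-54))*(188079 - 147890) = -58982 - (((-9 + 2*94) - 2244) - 44*53*(-54))*(188079 - 147890) = -58982 - (((-9 + 188) - 2244) - 2332*(-54))*40189 = -58982 - ((179 - 2244) + 125928)*40189 = -58982 - (-2065 + 125928)*40189 = -58982 - 123863*40189 = -58982 - 1*4977930107 = -58982 - 4977930107 = -4977989089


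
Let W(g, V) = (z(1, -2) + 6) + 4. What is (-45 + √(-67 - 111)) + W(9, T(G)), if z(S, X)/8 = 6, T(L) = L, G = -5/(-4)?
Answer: 13 + I*√178 ≈ 13.0 + 13.342*I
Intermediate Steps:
G = 5/4 (G = -5*(-¼) = 5/4 ≈ 1.2500)
z(S, X) = 48 (z(S, X) = 8*6 = 48)
W(g, V) = 58 (W(g, V) = (48 + 6) + 4 = 54 + 4 = 58)
(-45 + √(-67 - 111)) + W(9, T(G)) = (-45 + √(-67 - 111)) + 58 = (-45 + √(-178)) + 58 = (-45 + I*√178) + 58 = 13 + I*√178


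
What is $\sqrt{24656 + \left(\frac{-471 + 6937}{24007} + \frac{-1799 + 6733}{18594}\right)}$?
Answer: $\frac{\sqrt{136474331872164364345}}{74397693} \approx 157.02$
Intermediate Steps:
$\sqrt{24656 + \left(\frac{-471 + 6937}{24007} + \frac{-1799 + 6733}{18594}\right)} = \sqrt{24656 + \left(6466 \cdot \frac{1}{24007} + 4934 \cdot \frac{1}{18594}\right)} = \sqrt{24656 + \left(\frac{6466}{24007} + \frac{2467}{9297}\right)} = \sqrt{24656 + \frac{119339671}{223193079}} = \sqrt{\frac{5503167895495}{223193079}} = \frac{\sqrt{136474331872164364345}}{74397693}$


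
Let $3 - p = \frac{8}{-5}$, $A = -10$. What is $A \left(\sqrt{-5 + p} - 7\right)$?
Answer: $70 - 2 i \sqrt{10} \approx 70.0 - 6.3246 i$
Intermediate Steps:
$p = \frac{23}{5}$ ($p = 3 - \frac{8}{-5} = 3 - 8 \left(- \frac{1}{5}\right) = 3 - - \frac{8}{5} = 3 + \frac{8}{5} = \frac{23}{5} \approx 4.6$)
$A \left(\sqrt{-5 + p} - 7\right) = - 10 \left(\sqrt{-5 + \frac{23}{5}} - 7\right) = - 10 \left(\sqrt{- \frac{2}{5}} - 7\right) = - 10 \left(\frac{i \sqrt{10}}{5} - 7\right) = - 10 \left(-7 + \frac{i \sqrt{10}}{5}\right) = 70 - 2 i \sqrt{10}$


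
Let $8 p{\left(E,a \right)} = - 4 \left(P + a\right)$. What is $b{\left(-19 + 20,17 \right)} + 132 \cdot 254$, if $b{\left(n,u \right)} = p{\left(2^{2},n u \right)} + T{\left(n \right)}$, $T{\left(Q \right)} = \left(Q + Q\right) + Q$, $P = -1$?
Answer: $33523$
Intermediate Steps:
$T{\left(Q \right)} = 3 Q$ ($T{\left(Q \right)} = 2 Q + Q = 3 Q$)
$p{\left(E,a \right)} = \frac{1}{2} - \frac{a}{2}$ ($p{\left(E,a \right)} = \frac{\left(-4\right) \left(-1 + a\right)}{8} = \frac{4 - 4 a}{8} = \frac{1}{2} - \frac{a}{2}$)
$b{\left(n,u \right)} = \frac{1}{2} + 3 n - \frac{n u}{2}$ ($b{\left(n,u \right)} = \left(\frac{1}{2} - \frac{n u}{2}\right) + 3 n = \frac{1}{2} + 3 n - \frac{n u}{2}$)
$b{\left(-19 + 20,17 \right)} + 132 \cdot 254 = \left(\frac{1}{2} + 3 \left(-19 + 20\right) - \frac{1}{2} \left(-19 + 20\right) 17\right) + 132 \cdot 254 = \left(\frac{1}{2} + 3 \cdot 1 - \frac{1}{2} \cdot 17\right) + 33528 = \left(\frac{1}{2} + 3 - \frac{17}{2}\right) + 33528 = -5 + 33528 = 33523$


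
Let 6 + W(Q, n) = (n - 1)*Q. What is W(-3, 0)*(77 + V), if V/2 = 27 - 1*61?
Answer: -27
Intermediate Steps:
V = -68 (V = 2*(27 - 1*61) = 2*(27 - 61) = 2*(-34) = -68)
W(Q, n) = -6 + Q*(-1 + n) (W(Q, n) = -6 + (n - 1)*Q = -6 + (-1 + n)*Q = -6 + Q*(-1 + n))
W(-3, 0)*(77 + V) = (-6 - 1*(-3) - 3*0)*(77 - 68) = (-6 + 3 + 0)*9 = -3*9 = -27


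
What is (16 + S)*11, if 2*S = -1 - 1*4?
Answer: 297/2 ≈ 148.50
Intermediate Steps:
S = -5/2 (S = (-1 - 1*4)/2 = (-1 - 4)/2 = (1/2)*(-5) = -5/2 ≈ -2.5000)
(16 + S)*11 = (16 - 5/2)*11 = (27/2)*11 = 297/2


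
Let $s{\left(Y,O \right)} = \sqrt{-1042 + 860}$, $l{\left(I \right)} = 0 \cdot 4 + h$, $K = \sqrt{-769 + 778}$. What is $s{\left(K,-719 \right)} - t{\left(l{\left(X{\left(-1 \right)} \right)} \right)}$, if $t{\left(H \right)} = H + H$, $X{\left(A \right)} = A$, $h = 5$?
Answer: $-10 + i \sqrt{182} \approx -10.0 + 13.491 i$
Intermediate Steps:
$K = 3$ ($K = \sqrt{9} = 3$)
$l{\left(I \right)} = 5$ ($l{\left(I \right)} = 0 \cdot 4 + 5 = 0 + 5 = 5$)
$s{\left(Y,O \right)} = i \sqrt{182}$ ($s{\left(Y,O \right)} = \sqrt{-182} = i \sqrt{182}$)
$t{\left(H \right)} = 2 H$
$s{\left(K,-719 \right)} - t{\left(l{\left(X{\left(-1 \right)} \right)} \right)} = i \sqrt{182} - 2 \cdot 5 = i \sqrt{182} - 10 = -10 + i \sqrt{182}$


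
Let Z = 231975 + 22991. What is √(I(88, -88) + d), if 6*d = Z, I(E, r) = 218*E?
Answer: √555105/3 ≈ 248.35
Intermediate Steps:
Z = 254966
d = 127483/3 (d = (⅙)*254966 = 127483/3 ≈ 42494.)
√(I(88, -88) + d) = √(218*88 + 127483/3) = √(19184 + 127483/3) = √(185035/3) = √555105/3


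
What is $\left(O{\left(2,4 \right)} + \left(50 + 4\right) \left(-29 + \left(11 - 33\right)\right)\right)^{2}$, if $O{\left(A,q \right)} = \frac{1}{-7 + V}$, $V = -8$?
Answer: $\frac{1706598721}{225} \approx 7.5849 \cdot 10^{6}$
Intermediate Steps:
$O{\left(A,q \right)} = - \frac{1}{15}$ ($O{\left(A,q \right)} = \frac{1}{-7 - 8} = \frac{1}{-15} = - \frac{1}{15}$)
$\left(O{\left(2,4 \right)} + \left(50 + 4\right) \left(-29 + \left(11 - 33\right)\right)\right)^{2} = \left(- \frac{1}{15} + \left(50 + 4\right) \left(-29 + \left(11 - 33\right)\right)\right)^{2} = \left(- \frac{1}{15} + 54 \left(-29 - 22\right)\right)^{2} = \left(- \frac{1}{15} + 54 \left(-51\right)\right)^{2} = \left(- \frac{1}{15} - 2754\right)^{2} = \left(- \frac{41311}{15}\right)^{2} = \frac{1706598721}{225}$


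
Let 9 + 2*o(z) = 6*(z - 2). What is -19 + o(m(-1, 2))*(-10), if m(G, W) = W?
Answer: 26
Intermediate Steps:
o(z) = -21/2 + 3*z (o(z) = -9/2 + (6*(z - 2))/2 = -9/2 + (6*(-2 + z))/2 = -9/2 + (-12 + 6*z)/2 = -9/2 + (-6 + 3*z) = -21/2 + 3*z)
-19 + o(m(-1, 2))*(-10) = -19 + (-21/2 + 3*2)*(-10) = -19 + (-21/2 + 6)*(-10) = -19 - 9/2*(-10) = -19 + 45 = 26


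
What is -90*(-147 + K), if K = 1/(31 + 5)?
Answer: 26455/2 ≈ 13228.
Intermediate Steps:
K = 1/36 ≈ 0.027778
-90*(-147 + K) = -90*(-147 + 1/36) = -90*(-5291/36) = 26455/2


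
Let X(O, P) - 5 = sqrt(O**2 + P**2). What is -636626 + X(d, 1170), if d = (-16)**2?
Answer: -636621 + 2*sqrt(358609) ≈ -6.3542e+5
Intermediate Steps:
d = 256
X(O, P) = 5 + sqrt(O**2 + P**2)
-636626 + X(d, 1170) = -636626 + (5 + sqrt(256**2 + 1170**2)) = -636626 + (5 + sqrt(65536 + 1368900)) = -636626 + (5 + sqrt(1434436)) = -636626 + (5 + 2*sqrt(358609)) = -636621 + 2*sqrt(358609)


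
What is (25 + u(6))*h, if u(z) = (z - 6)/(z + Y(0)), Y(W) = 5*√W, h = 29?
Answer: 725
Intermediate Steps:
u(z) = (-6 + z)/z (u(z) = (z - 6)/(z + 5*√0) = (-6 + z)/(z + 5*0) = (-6 + z)/(z + 0) = (-6 + z)/z)
(25 + u(6))*h = (25 + (-6 + 6)/6)*29 = (25 + (⅙)*0)*29 = (25 + 0)*29 = 25*29 = 725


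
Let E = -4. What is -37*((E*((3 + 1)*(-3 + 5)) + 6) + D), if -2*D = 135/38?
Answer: 78107/76 ≈ 1027.7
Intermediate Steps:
D = -135/76 (D = -135/(2*38) = -½*135/38 = -135/76 ≈ -1.7763)
-37*((E*((3 + 1)*(-3 + 5)) + 6) + D) = -37*((-4*(3 + 1)*(-3 + 5) + 6) - 135/76) = -37*((-16*2 + 6) - 135/76) = -37*((-4*8 + 6) - 135/76) = -37*((-32 + 6) - 135/76) = -37*(-26 - 135/76) = -37*(-2111/76) = 78107/76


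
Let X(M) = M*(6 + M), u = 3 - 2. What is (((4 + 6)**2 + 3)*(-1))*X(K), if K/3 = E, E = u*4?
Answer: -22248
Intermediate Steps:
u = 1
E = 4 (E = 1*4 = 4)
K = 12 (K = 3*4 = 12)
(((4 + 6)**2 + 3)*(-1))*X(K) = (((4 + 6)**2 + 3)*(-1))*(12*(6 + 12)) = ((10**2 + 3)*(-1))*(12*18) = ((100 + 3)*(-1))*216 = (103*(-1))*216 = -103*216 = -22248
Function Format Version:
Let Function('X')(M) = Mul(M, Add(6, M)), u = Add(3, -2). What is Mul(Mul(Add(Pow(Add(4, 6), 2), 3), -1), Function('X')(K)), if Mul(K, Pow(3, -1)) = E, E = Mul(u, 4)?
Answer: -22248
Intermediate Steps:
u = 1
E = 4 (E = Mul(1, 4) = 4)
K = 12 (K = Mul(3, 4) = 12)
Mul(Mul(Add(Pow(Add(4, 6), 2), 3), -1), Function('X')(K)) = Mul(Mul(Add(Pow(Add(4, 6), 2), 3), -1), Mul(12, Add(6, 12))) = Mul(Mul(Add(Pow(10, 2), 3), -1), Mul(12, 18)) = Mul(Mul(Add(100, 3), -1), 216) = Mul(Mul(103, -1), 216) = Mul(-103, 216) = -22248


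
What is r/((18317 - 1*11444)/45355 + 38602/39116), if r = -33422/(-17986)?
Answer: 871973187470/534194245181 ≈ 1.6323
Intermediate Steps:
r = 983/529 (r = -33422*(-1/17986) = 983/529 ≈ 1.8582)
r/((18317 - 1*11444)/45355 + 38602/39116) = 983/(529*((18317 - 1*11444)/45355 + 38602/39116)) = 983/(529*((18317 - 11444)*(1/45355) + 38602*(1/39116))) = 983/(529*(6873*(1/45355) + 19301/19558)) = 983/(529*(6873/45355 + 19301/19558)) = 983/(529*(1009818989/887053090)) = (983/529)*(887053090/1009818989) = 871973187470/534194245181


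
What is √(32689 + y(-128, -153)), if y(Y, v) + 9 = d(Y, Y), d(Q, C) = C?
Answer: 2*√8138 ≈ 180.42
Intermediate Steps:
y(Y, v) = -9 + Y
√(32689 + y(-128, -153)) = √(32689 + (-9 - 128)) = √(32689 - 137) = √32552 = 2*√8138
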